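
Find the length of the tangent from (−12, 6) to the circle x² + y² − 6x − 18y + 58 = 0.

Centre (3, 9), r² = 32. |PO|² = (−15)² + (−3)² = 234.
The tangent meets the radius at right angles, so tangent² = |PO|² − r² = 234 − 32 = 202.

√202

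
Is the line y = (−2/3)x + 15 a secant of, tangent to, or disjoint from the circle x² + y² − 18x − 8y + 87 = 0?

d² = (2·9 + 3·4 − (45))²/13 = 225/13; r² = 10.
Since d² > r², the line lies outside the circle.

disjoint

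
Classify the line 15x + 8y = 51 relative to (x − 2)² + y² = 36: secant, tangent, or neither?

secant

Substituting the line into the circle gives 289x² − 1786x + 553 = 0.
Discriminant = (−1786)² − 4·289·(553) = 2550528 > 0.
Two real roots: the line is a secant.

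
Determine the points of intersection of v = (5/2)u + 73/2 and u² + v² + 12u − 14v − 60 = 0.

Substitute v = (73 + 5u)/2:
29u² + 638u + 3045 = 0  ⟹  u² + 22u + 105 = 0
u = −7 or u = −15, giving (−7, 19) and (−15, −1).

(−15, −1) and (−7, 19)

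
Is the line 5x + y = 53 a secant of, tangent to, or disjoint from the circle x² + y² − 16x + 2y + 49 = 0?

d² = (5·8 + 1·(−1) − (53))²/26 = 98/13; r² = 16.
Since d² < r², the line cuts the circle twice.

secant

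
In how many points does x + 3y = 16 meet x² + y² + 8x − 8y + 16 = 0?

2

Substituting the line into the circle gives 10x² + 64x + 16 = 0.
Δ = 4096 − 640 = 3456.
Two real roots: the line is a secant.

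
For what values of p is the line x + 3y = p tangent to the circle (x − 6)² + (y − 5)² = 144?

p = 21 ± 12√10

For a tangent, require d(centre, line) = r = 12.
|1·6 + 3·5 − p| / √10 = 12
|p − (21)| = 12√10.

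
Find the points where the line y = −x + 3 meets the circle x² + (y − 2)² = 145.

Express y = −x + 3 and substitute into the circle:
2x² − 2x − 144 = 0  ⟹  x² − x − 72 = 0
x = 9 or x = −8, giving (9, −6) and (−8, 11).

(−8, 11) and (9, −6)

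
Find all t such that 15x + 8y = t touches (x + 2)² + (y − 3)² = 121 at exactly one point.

t = −193 or t = 181

For a tangent, require d(centre, line) = r = 11.
|15·(−2) + 8·3 − t| / √289 = 11
|t − (−6)| = 11·17, so t = 181 or t = −193.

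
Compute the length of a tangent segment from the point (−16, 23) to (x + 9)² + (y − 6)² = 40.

The centre is (−9, 6) and r = 2√10. The square of the distance from P to the centre is 49 + 289 = 338.
Power of the point: PT² = |PO|² − r² = 298, so PT = √298.

√298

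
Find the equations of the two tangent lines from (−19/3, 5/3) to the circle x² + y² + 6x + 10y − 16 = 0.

A line y − (5/3) = m(x − (−19/3)) is tangent when its distance from (−3, −5) is 5√2:
[m·(10/3) − (−20/3)]² = 50(m² + 1)
7m² − 8m + 1 = 0, so m = 1 or m = 1/7.
Through (−19/3, 5/3) these give x − y = −8 and x − 7y = −18.

x − y = −8 and x − 7y = −18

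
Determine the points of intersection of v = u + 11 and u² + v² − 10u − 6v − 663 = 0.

(−19, −8) and (16, 27)

From the line, v = u + 11. Substituting:
2u² + 6u − 608 = 0  ⟹  u² + 3u − 304 = 0
u = 16 or u = −19, giving (16, 27) and (−19, −8).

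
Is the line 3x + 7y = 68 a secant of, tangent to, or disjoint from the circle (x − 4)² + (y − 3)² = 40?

secant

Substituting the line into the circle gives 58x² − 674x + 1033 = 0.
Δ = 454276 − 239656 = 214620.
Two real roots: the line is a secant.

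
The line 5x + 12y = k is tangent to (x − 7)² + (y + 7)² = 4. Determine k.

For a tangent, require d(centre, line) = r = 2.
|5·7 + 12·(−7) − k| / √169 = 2
|k − (−49)| = 2·13, so k = −23 or k = −75.

k = −75 or k = −23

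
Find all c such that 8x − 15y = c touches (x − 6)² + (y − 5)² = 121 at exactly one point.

c = −214 or c = 160

For a tangent, require d(centre, line) = r = 11.
|8·6 − 15·5 − c| / √289 = 11
|c − (−27)| = 11·17, so c = 160 or c = −214.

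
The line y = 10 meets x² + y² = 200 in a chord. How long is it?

20

The distance from (0, 0) to the line is 10, and r² = 200.
Chord = 2√(r² − d²) = 2·√(100) = 20.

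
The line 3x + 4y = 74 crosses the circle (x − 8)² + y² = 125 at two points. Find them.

(10, 11) and (18, 5)

Substitute y = (74 − 3x)/4:
25x² − 700x + 4500 = 0  ⟹  x² − 28x + 180 = 0
x = 18 or x = 10, giving (18, 5) and (10, 11).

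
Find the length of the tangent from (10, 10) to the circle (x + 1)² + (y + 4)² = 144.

√173

Centre (−1, −4), r² = 144. |PO|² = (11)² + (14)² = 317.
The tangent meets the radius at right angles, so tangent² = |PO|² − r² = 317 − 144 = 173.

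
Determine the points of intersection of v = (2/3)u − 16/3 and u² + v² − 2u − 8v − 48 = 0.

Express v = (−16 + 2u)/3 and substitute into the circle:
13u² − 130u + 208 = 0  ⟹  u² − 10u + 16 = 0
u = 8 or u = 2, giving (8, 0) and (2, −4).

(2, −4) and (8, 0)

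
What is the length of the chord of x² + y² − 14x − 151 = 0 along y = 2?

28

Centre (7, 0), r² = 200. Perpendicular distance d from centre to line = |−2| / √1 = 2.
Chord = 2√(r² − d²) = 2·√(196) = 28.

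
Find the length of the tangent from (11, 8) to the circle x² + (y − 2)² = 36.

11

The centre is (0, 2) and r = 6. The square of the distance from P to the centre is 121 + 36 = 157.
By the tangent–radius right angle, tangent length = √(|PO|² − r²) = √121 = 11.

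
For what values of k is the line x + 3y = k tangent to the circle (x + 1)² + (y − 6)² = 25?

For a tangent, require d(centre, line) = r = 5.
|1·(−1) + 3·6 − k| / √10 = 5
|k − (17)| = 5√10.

k = 17 ± 5√10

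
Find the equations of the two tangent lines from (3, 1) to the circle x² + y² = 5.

Write the tangent as mx − y + (1 − m·(3)) = 0 and set its distance from the centre to √5:
(−3m − (−1))² = 5(m² + 1)
2m² − 3m − 2 = 0, so m = 2 or m = −1/2.
Through (3, 1) these give 2x − y = 5 and x + 2y = 5.

2x − y = 5 and x + 2y = 5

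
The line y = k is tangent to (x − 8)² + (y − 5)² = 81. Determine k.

The line touches the circle iff its distance from (8, 5) is 9:
|0·8 + 1·5 − k| / √1 = 9
|k − (5)| = 9, so k = 14 or k = −4.

k = −4 or k = 14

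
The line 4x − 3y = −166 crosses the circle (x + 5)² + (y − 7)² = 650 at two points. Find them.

(−28, 18) and (−22, 26)

From the line, y = (166 + 4x)/3. Substituting:
25x² + 1250x + 15400 = 0  ⟹  x² + 50x + 616 = 0
x = −22 or x = −28, giving (−22, 26) and (−28, 18).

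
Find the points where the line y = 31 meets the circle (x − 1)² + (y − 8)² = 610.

(−8, 31) and (10, 31)

Substitute y = 31:
x² − 2x − 80 = 0
x = 10 or x = −8, giving (10, 31) and (−8, 31).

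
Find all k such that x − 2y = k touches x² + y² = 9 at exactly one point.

k = ±3√5

Tangency holds when the distance from the centre (0, 0) to the line equals the radius 3:
|1·0 − 2·0 − k| / √5 = 3
|k| = 3√5.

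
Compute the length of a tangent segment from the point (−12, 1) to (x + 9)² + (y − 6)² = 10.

With centre O = (−9, 6), |OP|² = 34 and r² = 10.
Power of the point: PT² = |PO|² − r² = 24, so PT = 2√6.

2√6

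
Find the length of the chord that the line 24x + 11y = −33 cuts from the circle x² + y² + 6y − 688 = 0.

The distance from (0, −3) to the line is 0/√697, and r² = 697.
Half the chord is √(r² − d²) = √(697), so the full chord is 2√697.

2√697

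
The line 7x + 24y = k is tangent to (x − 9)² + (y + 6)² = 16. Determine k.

k = −181 or k = 19

Tangency holds when the distance from the centre (9, −6) to the line equals the radius 4:
|7·9 + 24·(−6) − k| / √625 = 4
|k − (−81)| = 4·25, so k = 19 or k = −181.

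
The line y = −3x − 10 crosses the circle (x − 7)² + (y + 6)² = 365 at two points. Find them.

Substitute y = −3x − 10:
10x² + 10x − 300 = 0  ⟹  x² + x − 30 = 0
x = 5 or x = −6, giving (5, −25) and (−6, 8).

(−6, 8) and (5, −25)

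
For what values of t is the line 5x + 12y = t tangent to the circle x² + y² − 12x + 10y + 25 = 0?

t = −108 or t = 48

For a tangent, require d(centre, line) = r = 6.
|5·6 + 12·(−5) − t| / √169 = 6
|t − (−30)| = 6·13, so t = 48 or t = −108.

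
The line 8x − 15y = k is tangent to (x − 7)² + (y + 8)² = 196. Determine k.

The line touches the circle iff its distance from (7, −8) is 14:
|8·7 − 15·(−8) − k| / √289 = 14
|k − (176)| = 14·17, so k = 414 or k = −62.

k = −62 or k = 414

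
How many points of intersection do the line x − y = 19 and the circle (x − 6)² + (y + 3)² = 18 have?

0

Substituting the line into the circle gives 2x² − 44x + 274 = 0.
Discriminant = (−44)² − 4·2·(274) = −256 < 0.
No real roots: the line does not meet the circle.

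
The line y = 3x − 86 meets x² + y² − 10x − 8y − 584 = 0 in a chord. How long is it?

Express y = 3x − 86 and substitute into the circle:
10x² − 550x + 7500 = 0  ⟹  x² − 55x + 750 = 0
x = 30 or x = 25, giving (30, 4) and (25, −11).
|(30, 4) − (25, −11)| = √((5)² + (15)²) = 5√10.

5√10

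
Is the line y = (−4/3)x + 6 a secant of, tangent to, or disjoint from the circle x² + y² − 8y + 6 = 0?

d² = (4·0 + 3·4 − (18))²/25 = 36/25; r² = 10.
Since d² < r², the line cuts the circle twice.

secant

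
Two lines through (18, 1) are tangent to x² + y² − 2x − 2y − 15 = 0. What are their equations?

x + 4y = 22 and x − 4y = 14

Let a tangent through (18, 1) have slope m. Its distance from (1, 1) must equal √17:
(−17m − (0))² = 17(m² + 1)
16m² − 1 = 0, so m = −1/4 or m = 1/4.
Through (18, 1) these give x + 4y = 22 and x − 4y = 14.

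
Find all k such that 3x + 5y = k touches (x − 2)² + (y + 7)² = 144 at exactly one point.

Tangency holds when the distance from the centre (2, −7) to the line equals the radius 12:
|3·2 + 5·(−7) − k| / √34 = 12
|k − (−29)| = 12√34.

k = −29 ± 12√34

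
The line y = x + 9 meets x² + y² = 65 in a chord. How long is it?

7√2

Substitute y = x + 9:
2x² + 18x + 16 = 0  ⟹  x² + 9x + 8 = 0
x = −1 or x = −8, giving (−1, 8) and (−8, 1).
|(−1, 8) − (−8, 1)| = √((7)² + (7)²) = 7√2.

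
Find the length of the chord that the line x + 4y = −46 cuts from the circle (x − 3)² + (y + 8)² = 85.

4√17

The distance from (3, −8) to the line is 17/√17, and r² = 85.
Half the chord is √(r² − d²) = √(68), so the full chord is 4√17.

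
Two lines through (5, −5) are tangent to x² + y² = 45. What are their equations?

A line y − (−5) = m(x − (5)) is tangent when its distance from (0, 0) is 3√5:
(−5m − (5))² = 45(m² + 1)
2m² − 5m + 2 = 0, so m = 2 or m = 1/2.
Through (5, −5) these give 2x − y = 15 and x − 2y = 15.

2x − y = 15 and x − 2y = 15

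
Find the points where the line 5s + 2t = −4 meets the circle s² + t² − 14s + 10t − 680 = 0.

(−8, 18) and (12, −32)

From the line, t = (−4 − 5s)/2. Substituting:
29s² − 116s − 2784 = 0  ⟹  s² − 4s − 96 = 0
s = 12 or s = −8, giving (12, −32) and (−8, 18).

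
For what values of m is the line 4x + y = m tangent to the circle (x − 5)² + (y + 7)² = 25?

For a tangent, require d(centre, line) = r = 5.
|4·5 + 1·(−7) − m| / √17 = 5
|m − (13)| = 5√17.

m = 13 ± 5√17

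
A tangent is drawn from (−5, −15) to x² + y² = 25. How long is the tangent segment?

With centre O = (0, 0), |OP|² = 250 and r² = 25.
Power of the point: PT² = |PO|² − r² = 225, so PT = 15.

15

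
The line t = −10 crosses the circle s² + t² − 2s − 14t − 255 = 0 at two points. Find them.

Express t = −10 and substitute into the circle:
s² − 2s − 15 = 0
s = 5 or s = −3, giving (5, −10) and (−3, −10).

(−3, −10) and (5, −10)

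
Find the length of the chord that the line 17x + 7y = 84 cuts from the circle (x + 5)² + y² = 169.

13√2

Substitute y = (84 − 17x)/7:
338x² − 2366x = 0  ⟹  x² − 7x = 0
x = 7 or x = 0, giving (7, −5) and (0, 12).
|(7, −5) − (0, 12)| = √((7)² + (−17)²) = 13√2.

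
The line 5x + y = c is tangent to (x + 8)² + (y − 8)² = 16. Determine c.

c = −32 ± 4√26

Tangency holds when the distance from the centre (−8, 8) to the line equals the radius 4:
|5·(−8) + 1·8 − c| / √26 = 4
|c − (−32)| = 4√26.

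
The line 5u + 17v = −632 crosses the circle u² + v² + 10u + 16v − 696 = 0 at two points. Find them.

(−21, −31) and (−4, −36)

Express v = (−632 − 5u)/17 and substitute into the circle:
314u² + 7850u + 26376 = 0  ⟹  u² + 25u + 84 = 0
u = −4 or u = −21, giving (−4, −36) and (−21, −31).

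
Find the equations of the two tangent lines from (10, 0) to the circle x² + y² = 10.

Write the tangent as mx − y + (0 − m·(10)) = 0 and set its distance from the centre to √10:
[m·(−10) − (0)]² = 10(m² + 1)
9m² − 1 = 0, so m = −1/3 or m = 1/3.
Through (10, 0) these give x + 3y = 10 and x − 3y = 10.

x + 3y = 10 and x − 3y = 10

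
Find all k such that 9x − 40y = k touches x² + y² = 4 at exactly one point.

k = −82 or k = 82

For a tangent, require d(centre, line) = r = 2.
|9·0 − 40·0 − k| / √1681 = 2
|k| = 2·41, so k = 82 or k = −82.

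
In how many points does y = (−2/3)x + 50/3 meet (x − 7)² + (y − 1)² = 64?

0

Centre (7, 1), r² = 64. Distance² from centre to line = (−33)²/13 = 1089/13.
Since d² > r², the line lies outside the circle.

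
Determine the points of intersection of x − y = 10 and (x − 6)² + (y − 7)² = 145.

From the line, y = x − 10. Substituting:
2x² − 46x + 180 = 0  ⟹  x² − 23x + 90 = 0
x = 18 or x = 5, giving (18, 8) and (5, −5).

(5, −5) and (18, 8)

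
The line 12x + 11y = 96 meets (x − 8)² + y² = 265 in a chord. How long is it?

2√265

The distance from (8, 0) to the line is 0/√265, and r² = 265.
Chord = 2√(r² − d²) = 2·√(265) = 2√265.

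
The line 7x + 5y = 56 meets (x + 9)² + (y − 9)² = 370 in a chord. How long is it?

Substitute y = (56 − 7x)/5:
74x² + 296x − 7104 = 0  ⟹  x² + 4x − 96 = 0
x = 8 or x = −12, giving (8, 0) and (−12, 28).
Chord length = distance between (8, 0) and (−12, 28) = √1184 = 4√74.

4√74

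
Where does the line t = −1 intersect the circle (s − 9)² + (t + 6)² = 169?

Substitute t = −1:
s² − 18s − 63 = 0
s = 21 or s = −3, giving (21, −1) and (−3, −1).

(−3, −1) and (21, −1)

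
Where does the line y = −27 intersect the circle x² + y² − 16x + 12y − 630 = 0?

From the line, y = −27. Substituting:
x² − 16x − 225 = 0
x = 25 or x = −9, giving (25, −27) and (−9, −27).

(−9, −27) and (25, −27)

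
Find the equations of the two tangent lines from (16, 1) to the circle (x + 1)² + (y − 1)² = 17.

x − 4y = 12 and x + 4y = 20

Write the tangent as mx − y + (1 − m·(16)) = 0 and set its distance from the centre to √17:
[m·(−17) − (0)]² = 17(m² + 1)
16m² − 1 = 0, so m = 1/4 or m = −1/4.
With m = 1/4: x − 4y = 12. With m = −1/4: x + 4y = 20.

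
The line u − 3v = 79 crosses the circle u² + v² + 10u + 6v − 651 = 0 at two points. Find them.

Substitute v = (−79 + u)/3:
10u² − 50u − 1040 = 0  ⟹  u² − 5u − 104 = 0
u = 13 or u = −8, giving (13, −22) and (−8, −29).

(−8, −29) and (13, −22)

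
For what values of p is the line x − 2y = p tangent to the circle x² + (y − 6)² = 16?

p = −12 ± 4√5

The line touches the circle iff its distance from (0, 6) is 4:
|1·0 − 2·6 − p| / √5 = 4
|p − (−12)| = 4√5.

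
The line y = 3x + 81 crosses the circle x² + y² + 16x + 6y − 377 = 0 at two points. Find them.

(−29, −6) and (−23, 12)

Substitute y = 3x + 81:
10x² + 520x + 6670 = 0  ⟹  x² + 52x + 667 = 0
x = −23 or x = −29, giving (−23, 12) and (−29, −6).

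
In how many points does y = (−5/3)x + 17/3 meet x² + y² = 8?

0

Centre (0, 0), r² = 8. Distance² from centre to line = (−17)²/34 = 17/2.
Since d² > r², the line lies outside the circle.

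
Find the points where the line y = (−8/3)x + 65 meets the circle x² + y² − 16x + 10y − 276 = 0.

(21, 9) and (27, −7)

Substitute y = (195 − 8x)/3:
73x² − 3504x + 41391 = 0  ⟹  x² − 48x + 567 = 0
x = 27 or x = 21, giving (27, −7) and (21, 9).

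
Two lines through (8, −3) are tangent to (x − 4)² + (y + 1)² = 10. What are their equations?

A line y − (−3) = m(x − (8)) is tangent when its distance from (4, −1) is √10:
(−4m − (2))² = 10(m² + 1)
3m² + 8m − 3 = 0, so m = −3 or m = 1/3.
With m = −3: 3x + y = 21. With m = 1/3: x − 3y = 17.

3x + y = 21 and x − 3y = 17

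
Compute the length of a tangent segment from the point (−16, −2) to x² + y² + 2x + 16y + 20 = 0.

The centre is (−1, −8) and r = 3√5. The square of the distance from P to the centre is 225 + 36 = 261.
By the tangent–radius right angle, tangent length = √(|PO|² − r²) = √216 = 6√6.

6√6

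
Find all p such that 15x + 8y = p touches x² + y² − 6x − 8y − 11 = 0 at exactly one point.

p = −25 or p = 179

Tangency holds when the distance from the centre (3, 4) to the line equals the radius 6:
|15·3 + 8·4 − p| / √289 = 6
|p − (77)| = 6·17, so p = 179 or p = −25.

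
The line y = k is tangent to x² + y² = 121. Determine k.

k = −11 or k = 11

For a tangent, require d(centre, line) = r = 11.
|0·0 + 1·0 − k| / √1 = 11
|k| = 11, so k = 11 or k = −11.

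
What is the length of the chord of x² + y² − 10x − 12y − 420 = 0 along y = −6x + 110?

The distance from (5, 6) to the line is 74/√37, and r² = 481.
Half the chord is √(r² − d²) = √(333), so the full chord is 6√37.

6√37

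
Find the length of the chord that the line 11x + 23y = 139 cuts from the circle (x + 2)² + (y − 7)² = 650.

10√26

Centre (−2, 7), r² = 650. Perpendicular distance d from centre to line = |0| / √650 = 0/√650.
Half the chord is √(r² − d²) = √(650), so the full chord is 10√26.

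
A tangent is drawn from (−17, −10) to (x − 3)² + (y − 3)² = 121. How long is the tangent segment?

With centre O = (3, 3), |OP|² = 569 and r² = 121.
By the tangent–radius right angle, tangent length = √(|PO|² − r²) = √448 = 8√7.

8√7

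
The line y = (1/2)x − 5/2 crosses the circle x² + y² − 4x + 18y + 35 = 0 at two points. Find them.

(−3, −4) and (1, −2)

Express y = (−5 + x)/2 and substitute into the circle:
5x² + 10x − 15 = 0  ⟹  x² + 2x − 3 = 0
x = 1 or x = −3, giving (1, −2) and (−3, −4).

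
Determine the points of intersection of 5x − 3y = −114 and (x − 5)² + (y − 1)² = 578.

(−18, 8) and (−12, 18)

From the line, y = (114 + 5x)/3. Substituting:
34x² + 1020x + 7344 = 0  ⟹  x² + 30x + 216 = 0
x = −12 or x = −18, giving (−12, 18) and (−18, 8).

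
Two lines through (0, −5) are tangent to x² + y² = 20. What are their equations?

x + 2y = −10 and x − 2y = 10

Let a tangent through (0, −5) have slope m. Its distance from (0, 0) must equal 2√5:
[m·(0) − (5)]² = 20(m² + 1)
4m² − 1 = 0, so m = −1/2 or m = 1/2.
With m = −1/2: x + 2y = −10. With m = 1/2: x − 2y = 10.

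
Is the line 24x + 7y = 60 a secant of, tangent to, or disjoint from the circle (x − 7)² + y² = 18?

Substituting the line into the circle gives 625x² − 3566x + 5119 = 0.
Δ = 12716356 − 12797500 = −81144.
No real roots: the line does not meet the circle.

disjoint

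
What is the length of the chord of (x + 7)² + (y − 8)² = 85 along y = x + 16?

13√2

From the line, y = x + 16. Substituting:
2x² + 30x + 28 = 0  ⟹  x² + 15x + 14 = 0
x = −1 or x = −14, giving (−1, 15) and (−14, 2).
Chord length = distance between (−1, 15) and (−14, 2) = √338 = 13√2.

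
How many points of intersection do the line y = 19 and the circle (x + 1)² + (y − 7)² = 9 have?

Substituting the line into the circle gives x² + 2x + 136 = 0.
Discriminant = (2)² − 4·1·(136) = −540 < 0.
No real roots: the line does not meet the circle.

0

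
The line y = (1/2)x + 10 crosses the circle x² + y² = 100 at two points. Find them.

Express y = (20 + x)/2 and substitute into the circle:
5x² + 40x = 0  ⟹  x² + 8x = 0
x = 0 or x = −8, giving (0, 10) and (−8, 6).

(−8, 6) and (0, 10)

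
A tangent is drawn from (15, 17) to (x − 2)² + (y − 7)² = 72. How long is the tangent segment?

With centre O = (2, 7), |OP|² = 269 and r² = 72.
By the tangent–radius right angle, tangent length = √(|PO|² − r²) = √197.

√197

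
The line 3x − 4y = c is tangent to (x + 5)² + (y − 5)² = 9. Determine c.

c = −50 or c = −20

Tangency holds when the distance from the centre (−5, 5) to the line equals the radius 3:
|3·(−5) − 4·5 − c| / √25 = 3
|c − (−35)| = 3·5, so c = −20 or c = −50.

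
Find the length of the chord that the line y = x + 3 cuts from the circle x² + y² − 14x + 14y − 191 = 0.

Centre (7, −7), r² = 289. Perpendicular distance d from centre to line = |17| / √2 = 17/√2.
Chord = 2√(r² − d²) = 2·√(289/2) = 17√2.

17√2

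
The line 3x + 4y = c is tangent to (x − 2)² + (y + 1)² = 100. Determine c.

Tangency holds when the distance from the centre (2, −1) to the line equals the radius 10:
|3·2 + 4·(−1) − c| / √25 = 10
|c − (2)| = 10·5, so c = 52 or c = −48.

c = −48 or c = 52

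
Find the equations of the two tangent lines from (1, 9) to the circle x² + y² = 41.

4x − 5y = −41 and 5x + 4y = 41

A line y − (9) = m(x − (1)) is tangent when its distance from (0, 0) is √41:
[m·(−1) − (−9)]² = 41(m² + 1)
20m² + 9m − 20 = 0, so m = 4/5 or m = −5/4.
With m = 4/5: 4x − 5y = −41. With m = −5/4: 5x + 4y = 41.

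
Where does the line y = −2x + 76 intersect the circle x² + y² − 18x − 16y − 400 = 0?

(26, 24) and (32, 12)

Substitute y = −2x + 76:
5x² − 290x + 4160 = 0  ⟹  x² − 58x + 832 = 0
x = 32 or x = 26, giving (32, 12) and (26, 24).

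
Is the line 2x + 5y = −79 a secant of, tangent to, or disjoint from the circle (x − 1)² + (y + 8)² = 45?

d² = (2·1 + 5·(−8) − (−79))²/29 = 1681/29; r² = 45.
Since d² > r², the line lies outside the circle.

disjoint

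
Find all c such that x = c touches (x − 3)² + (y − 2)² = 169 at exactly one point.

c = −10 or c = 16

Tangency holds when the distance from the centre (3, 2) to the line equals the radius 13:
|1·3 + 0·2 − c| / √1 = 13
|c − (3)| = 13, so c = 16 or c = −10.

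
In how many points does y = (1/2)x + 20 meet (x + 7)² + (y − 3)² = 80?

0

Substituting the line into the circle gives 5x² + 124x + 1032 = 0.
Discriminant = (124)² − 4·5·(1032) = −5264 < 0.
No real roots: the line does not meet the circle.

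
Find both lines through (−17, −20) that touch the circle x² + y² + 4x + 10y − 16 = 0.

Let a tangent through (−17, −20) have slope m. Its distance from (−2, −5) must equal 3√5:
[m·(15) − (15)]² = 45(m² + 1)
2m² − 5m + 2 = 0, so m = 1/2 or m = 2.
With m = 1/2: x − 2y = 23. With m = 2: 2x − y = −14.

x − 2y = 23 and 2x − y = −14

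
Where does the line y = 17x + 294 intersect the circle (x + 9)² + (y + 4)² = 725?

(−19, −29) and (−16, 22)

Express y = 17x + 294 and substitute into the circle:
290x² + 10150x + 88160 = 0  ⟹  x² + 35x + 304 = 0
x = −16 or x = −19, giving (−16, 22) and (−19, −29).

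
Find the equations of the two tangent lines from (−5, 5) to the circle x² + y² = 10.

x + 3y = 10 and 3x + y = −10

A line y − (5) = m(x − (−5)) is tangent when its distance from (0, 0) is √10:
[m·(5) − (−5)]² = 10(m² + 1)
3m² + 10m + 3 = 0, so m = −1/3 or m = −3.
Through (−5, 5) these give x + 3y = 10 and 3x + y = −10.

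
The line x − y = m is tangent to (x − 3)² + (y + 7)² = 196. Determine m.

For a tangent, require d(centre, line) = r = 14.
|1·3 − 1·(−7) − m| / √2 = 14
|m − (10)| = 14√2.

m = 10 ± 14√2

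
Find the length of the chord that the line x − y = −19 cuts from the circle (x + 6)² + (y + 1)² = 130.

8√2

Centre (−6, −1), r² = 130. Perpendicular distance d from centre to line = |14| / √2 = 14/√2.
Half the chord is √(r² − d²) = √(32), so the full chord is 8√2.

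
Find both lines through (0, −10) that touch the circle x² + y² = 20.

2x + y = −10 and 2x − y = 10

Let a tangent through (0, −10) have slope m. Its distance from (0, 0) must equal 2√5:
[m·(0) − (10)]² = 20(m² + 1)
m² − 4 = 0, so m = −2 or m = 2.
With m = −2: 2x + y = −10. With m = 2: 2x − y = 10.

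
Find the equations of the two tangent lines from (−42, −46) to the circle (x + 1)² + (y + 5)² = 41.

5x − 4y = −26 and 4x − 5y = 62

Write the tangent as mx − y + (−46 − m·(−42)) = 0 and set its distance from the centre to √41:
[m·(41) − (41)]² = 41(m² + 1)
20m² − 41m + 20 = 0, so m = 5/4 or m = 4/5.
Through (−42, −46) these give 5x − 4y = −26 and 4x − 5y = 62.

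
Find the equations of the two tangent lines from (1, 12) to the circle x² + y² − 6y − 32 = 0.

Let a tangent through (1, 12) have slope m. Its distance from (0, 3) must equal √41:
[m·(−1) − (−9)]² = 41(m² + 1)
20m² + 9m − 20 = 0, so m = −5/4 or m = 4/5.
Through (1, 12) these give 5x + 4y = 53 and 4x − 5y = −56.

5x + 4y = 53 and 4x − 5y = −56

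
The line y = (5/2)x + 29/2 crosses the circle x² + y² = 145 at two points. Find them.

(−9, −8) and (−1, 12)

Substitute y = (29 + 5x)/2:
29x² + 290x + 261 = 0  ⟹  x² + 10x + 9 = 0
x = −1 or x = −9, giving (−1, 12) and (−9, −8).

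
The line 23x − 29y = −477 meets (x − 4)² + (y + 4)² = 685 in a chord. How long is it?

√1370

Centre (4, −4), r² = 685. Perpendicular distance d from centre to line = |685| / √1370 = 685/√1370.
Chord = 2√(r² − d²) = 2·√(685/2) = √1370.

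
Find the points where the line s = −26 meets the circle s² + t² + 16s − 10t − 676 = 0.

The line gives s = −26. Substituting into the circle:
t² − 10t − 416 = 0
t = 26 or t = −16, giving (−26, 26) and (−26, −16).

(−26, −16) and (−26, 26)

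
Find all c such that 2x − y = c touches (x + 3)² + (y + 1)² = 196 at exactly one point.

For a tangent, require d(centre, line) = r = 14.
|2·(−3) − 1·(−1) − c| / √5 = 14
|c − (−5)| = 14√5.

c = −5 ± 14√5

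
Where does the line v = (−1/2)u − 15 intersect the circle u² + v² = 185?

From the line, v = (−30 − u)/2. Substituting:
5u² + 60u + 160 = 0  ⟹  u² + 12u + 32 = 0
u = −4 or u = −8, giving (−4, −13) and (−8, −11).

(−8, −11) and (−4, −13)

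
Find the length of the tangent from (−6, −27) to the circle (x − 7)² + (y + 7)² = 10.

The centre is (7, −7) and r = √10. The square of the distance from P to the centre is 169 + 400 = 569.
The tangent meets the radius at right angles, so tangent² = |PO|² − r² = 569 − 10 = 559.

√559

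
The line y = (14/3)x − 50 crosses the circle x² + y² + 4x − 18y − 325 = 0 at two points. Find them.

(9, −8) and (15, 20)

From the line, y = (−150 + 14x)/3. Substituting:
205x² − 4920x + 27675 = 0  ⟹  x² − 24x + 135 = 0
x = 15 or x = 9, giving (15, 20) and (9, −8).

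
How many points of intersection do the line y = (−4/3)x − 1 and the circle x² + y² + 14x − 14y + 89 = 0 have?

d² = (4·(−7) + 3·7 − (−3))²/25 = 16/25; r² = 9.
Since d² < r², the line cuts the circle twice.

2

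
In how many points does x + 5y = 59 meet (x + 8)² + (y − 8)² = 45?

2

Substituting the line into the circle gives 26x² + 362x + 836 = 0.
Discriminant = (362)² − 4·26·(836) = 44100 > 0.
Two real roots: the line is a secant.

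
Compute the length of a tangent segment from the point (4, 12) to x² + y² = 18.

√142

Centre (0, 0), r² = 18. |PO|² = (4)² + (12)² = 160.
By the tangent–radius right angle, tangent length = √(|PO|² − r²) = √142.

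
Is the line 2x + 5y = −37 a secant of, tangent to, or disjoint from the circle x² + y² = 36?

disjoint

Centre (0, 0), r² = 36. Distance² from centre to line = (37)²/29 = 1369/29.
Since d² > r², the line lies outside the circle.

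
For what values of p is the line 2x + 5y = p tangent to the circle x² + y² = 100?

Tangency holds when the distance from the centre (0, 0) to the line equals the radius 10:
|2·0 + 5·0 − p| / √29 = 10
|p| = 10√29.

p = ±10√29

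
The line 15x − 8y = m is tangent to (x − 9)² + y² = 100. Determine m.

m = −35 or m = 305

The line touches the circle iff its distance from (9, 0) is 10:
|15·9 − 8·0 − m| / √289 = 10
|m − (135)| = 10·17, so m = 305 or m = −35.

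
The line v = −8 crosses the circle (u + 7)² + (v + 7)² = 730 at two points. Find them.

(−34, −8) and (20, −8)

Express v = −8 and substitute into the circle:
u² + 14u − 680 = 0
u = 20 or u = −34, giving (20, −8) and (−34, −8).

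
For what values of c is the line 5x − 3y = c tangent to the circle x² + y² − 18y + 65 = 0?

For a tangent, require d(centre, line) = r = 4.
|5·0 − 3·9 − c| / √34 = 4
|c − (−27)| = 4√34.

c = −27 ± 4√34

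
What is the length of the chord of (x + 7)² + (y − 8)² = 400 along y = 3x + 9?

From the line, y = 3x + 9. Substituting:
10x² + 20x − 350 = 0  ⟹  x² + 2x − 35 = 0
x = 5 or x = −7, giving (5, 24) and (−7, −12).
|(5, 24) − (−7, −12)| = √((12)² + (36)²) = 12√10.

12√10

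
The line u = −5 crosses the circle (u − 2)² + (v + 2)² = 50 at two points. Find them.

(−5, −3) and (−5, −1)

The line gives u = −5. Substituting into the circle:
v² + 4v + 3 = 0
v = −1 or v = −3, giving (−5, −1) and (−5, −3).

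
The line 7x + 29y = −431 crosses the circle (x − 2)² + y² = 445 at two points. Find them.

(−16, −11) and (13, −18)

Substitute y = (−431 − 7x)/29:
890x² + 2670x − 185120 = 0  ⟹  x² + 3x − 208 = 0
x = 13 or x = −16, giving (13, −18) and (−16, −11).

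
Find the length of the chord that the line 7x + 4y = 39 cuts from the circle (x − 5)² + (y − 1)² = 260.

From the line, y = (39 − 7x)/4. Substituting:
65x² − 650x − 2535 = 0  ⟹  x² − 10x − 39 = 0
x = 13 or x = −3, giving (13, −13) and (−3, 15).
Chord length = distance between (13, −13) and (−3, 15) = √1040 = 4√65.

4√65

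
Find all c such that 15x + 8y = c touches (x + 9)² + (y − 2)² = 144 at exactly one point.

The line touches the circle iff its distance from (−9, 2) is 12:
|15·(−9) + 8·2 − c| / √289 = 12
|c − (−119)| = 12·17, so c = 85 or c = −323.

c = −323 or c = 85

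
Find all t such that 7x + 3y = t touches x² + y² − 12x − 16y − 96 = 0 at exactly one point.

Tangency holds when the distance from the centre (6, 8) to the line equals the radius 14:
|7·6 + 3·8 − t| / √58 = 14
|t − (66)| = 14√58.

t = 66 ± 14√58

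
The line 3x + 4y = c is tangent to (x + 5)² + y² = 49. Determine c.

c = −50 or c = 20

For a tangent, require d(centre, line) = r = 7.
|3·(−5) + 4·0 − c| / √25 = 7
|c − (−15)| = 7·5, so c = 20 or c = −50.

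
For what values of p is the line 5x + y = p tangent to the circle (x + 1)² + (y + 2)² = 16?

p = −7 ± 4√26

Tangency holds when the distance from the centre (−1, −2) to the line equals the radius 4:
|5·(−1) + 1·(−2) − p| / √26 = 4
|p − (−7)| = 4√26.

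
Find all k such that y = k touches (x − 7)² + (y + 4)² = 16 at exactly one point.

k = −8 or k = 0

The line touches the circle iff its distance from (7, −4) is 4:
|0·7 + 1·(−4) − k| / √1 = 4
|k − (−4)| = 4, so k = 0 or k = −8.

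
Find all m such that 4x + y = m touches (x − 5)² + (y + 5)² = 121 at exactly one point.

m = 15 ± 11√17

The line touches the circle iff its distance from (5, −5) is 11:
|4·5 + 1·(−5) − m| / √17 = 11
|m − (15)| = 11√17.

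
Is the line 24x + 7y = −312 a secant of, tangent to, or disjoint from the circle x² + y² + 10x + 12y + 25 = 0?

Substituting the line into the circle gives 625x² + 13450x + 72361 = 0.
Discriminant = (13450)² − 4·625·(72361) = 0.
A repeated root: the line is tangent.

tangent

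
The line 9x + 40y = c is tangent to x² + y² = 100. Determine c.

For a tangent, require d(centre, line) = r = 10.
|9·0 + 40·0 − c| / √1681 = 10
|c| = 10·41, so c = 410 or c = −410.

c = −410 or c = 410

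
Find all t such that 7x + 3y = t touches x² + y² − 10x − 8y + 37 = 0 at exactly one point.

The line touches the circle iff its distance from (5, 4) is 2:
|7·5 + 3·4 − t| / √58 = 2
|t − (47)| = 2√58.

t = 47 ± 2√58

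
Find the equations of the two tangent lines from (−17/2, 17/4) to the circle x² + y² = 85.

9x − 2y = −85 and 7x − 6y = −85

A line y − (17/4) = m(x − (−17/2)) is tangent when its distance from (0, 0) is √85:
(17/2m − (−17/4))² = 85(m² + 1)
12m² − 68m + 63 = 0, so m = 9/2 or m = 7/6.
Through (−17/2, 17/4) these give 9x − 2y = −85 and 7x − 6y = −85.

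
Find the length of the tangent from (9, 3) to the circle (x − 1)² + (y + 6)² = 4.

The centre is (1, −6) and r = 2. The square of the distance from P to the centre is 64 + 81 = 145.
By the tangent–radius right angle, tangent length = √(|PO|² − r²) = √141.

√141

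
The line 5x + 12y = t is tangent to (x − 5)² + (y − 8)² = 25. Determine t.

For a tangent, require d(centre, line) = r = 5.
|5·5 + 12·8 − t| / √169 = 5
|t − (121)| = 5·13, so t = 186 or t = 56.

t = 56 or t = 186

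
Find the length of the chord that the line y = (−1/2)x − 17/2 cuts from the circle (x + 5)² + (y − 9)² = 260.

8√5

Express y = (−17 − x)/2 and substitute into the circle:
5x² + 110x + 285 = 0  ⟹  x² + 22x + 57 = 0
x = −3 or x = −19, giving (−3, −7) and (−19, 1).
|(−3, −7) − (−19, 1)| = √((16)² + (−8)²) = 8√5.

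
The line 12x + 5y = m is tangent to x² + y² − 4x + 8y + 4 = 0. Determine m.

Tangency holds when the distance from the centre (2, −4) to the line equals the radius 4:
|12·2 + 5·(−4) − m| / √169 = 4
|m − (4)| = 4·13, so m = 56 or m = −48.

m = −48 or m = 56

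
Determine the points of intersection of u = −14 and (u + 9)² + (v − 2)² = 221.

The line gives u = −14. Substituting into the circle:
v² − 4v − 192 = 0
v = 16 or v = −12, giving (−14, 16) and (−14, −12).

(−14, −12) and (−14, 16)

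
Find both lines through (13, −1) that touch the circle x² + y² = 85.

6x − 7y = 85 and 7x + 6y = 85

Write the tangent as mx − y + (−1 − m·(13)) = 0 and set its distance from the centre to √85:
(−13m − (1))² = 85(m² + 1)
42m² + 13m − 42 = 0, so m = 6/7 or m = −7/6.
Through (13, −1) these give 6x − 7y = 85 and 7x + 6y = 85.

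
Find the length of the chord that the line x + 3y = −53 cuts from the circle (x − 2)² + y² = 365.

5√10

Express y = (−53 − x)/3 and substitute into the circle:
10x² + 70x − 440 = 0  ⟹  x² + 7x − 44 = 0
x = 4 or x = −11, giving (4, −19) and (−11, −14).
Chord length = distance between (4, −19) and (−11, −14) = √250 = 5√10.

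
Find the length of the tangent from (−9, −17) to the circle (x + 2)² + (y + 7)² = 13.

The centre is (−2, −7) and r = √13. The square of the distance from P to the centre is 49 + 100 = 149.
Power of the point: PT² = |PO|² − r² = 136, so PT = 2√34.

2√34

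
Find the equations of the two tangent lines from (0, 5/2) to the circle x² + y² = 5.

A line y − (5/2) = m(x − (0)) is tangent when its distance from (0, 0) is √5:
[m·(0) − (−5/2)]² = 5(m² + 1)
4m² − 1 = 0, so m = −1/2 or m = 1/2.
With m = −1/2: x + 2y = 5. With m = 1/2: x − 2y = −5.

x + 2y = 5 and x − 2y = −5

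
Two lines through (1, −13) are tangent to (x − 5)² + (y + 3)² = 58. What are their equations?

7x + 3y = −32 and 3x − 7y = 94

Let a tangent through (1, −13) have slope m. Its distance from (5, −3) must equal √58:
[m·(4) − (10)]² = 58(m² + 1)
21m² + 40m − 21 = 0, so m = −7/3 or m = 3/7.
With m = −7/3: 7x + 3y = −32. With m = 3/7: 3x − 7y = 94.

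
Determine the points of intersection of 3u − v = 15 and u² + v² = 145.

(1, −12) and (8, 9)

Express v = 3u − 15 and substitute into the circle:
10u² − 90u + 80 = 0  ⟹  u² − 9u + 8 = 0
u = 8 or u = 1, giving (8, 9) and (1, −12).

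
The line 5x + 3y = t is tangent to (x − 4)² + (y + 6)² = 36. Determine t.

The line touches the circle iff its distance from (4, −6) is 6:
|5·4 + 3·(−6) − t| / √34 = 6
|t − (2)| = 6√34.

t = 2 ± 6√34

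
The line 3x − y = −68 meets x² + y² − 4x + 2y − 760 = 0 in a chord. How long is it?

From the line, y = 3x + 68. Substituting:
10x² + 410x + 4000 = 0  ⟹  x² + 41x + 400 = 0
x = −16 or x = −25, giving (−16, 20) and (−25, −7).
Chord length = distance between (−16, 20) and (−25, −7) = √810 = 9√10.

9√10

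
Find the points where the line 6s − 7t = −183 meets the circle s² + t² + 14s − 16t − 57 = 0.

From the line, t = (183 + 6s)/7. Substituting:
85s² + 2210s + 10200 = 0  ⟹  s² + 26s + 120 = 0
s = −6 or s = −20, giving (−6, 21) and (−20, 9).

(−20, 9) and (−6, 21)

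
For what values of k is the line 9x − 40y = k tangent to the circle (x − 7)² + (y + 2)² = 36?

For a tangent, require d(centre, line) = r = 6.
|9·7 − 40·(−2) − k| / √1681 = 6
|k − (143)| = 6·41, so k = 389 or k = −103.

k = −103 or k = 389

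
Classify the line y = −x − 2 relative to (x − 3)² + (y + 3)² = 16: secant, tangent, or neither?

Substituting the line into the circle gives 2x² − 8x − 6 = 0.
Discriminant = (−8)² − 4·2·(−6) = 112 > 0.
Two real roots: the line is a secant.

secant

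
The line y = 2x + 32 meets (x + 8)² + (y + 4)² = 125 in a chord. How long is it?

Express y = 2x + 32 and substitute into the circle:
5x² + 160x + 1235 = 0  ⟹  x² + 32x + 247 = 0
x = −13 or x = −19, giving (−13, 6) and (−19, −6).
|(−13, 6) − (−19, −6)| = √((6)² + (12)²) = 6√5.

6√5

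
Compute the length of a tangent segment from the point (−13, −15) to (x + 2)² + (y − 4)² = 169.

√313

Centre (−2, 4), r² = 169. |PO|² = (−11)² + (−19)² = 482.
By the tangent–radius right angle, tangent length = √(|PO|² − r²) = √313.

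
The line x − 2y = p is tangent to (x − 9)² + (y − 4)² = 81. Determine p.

p = 1 ± 9√5

Tangency holds when the distance from the centre (9, 4) to the line equals the radius 9:
|1·9 − 2·4 − p| / √5 = 9
|p − (1)| = 9√5.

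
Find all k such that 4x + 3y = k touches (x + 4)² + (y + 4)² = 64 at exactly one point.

k = −68 or k = 12

For a tangent, require d(centre, line) = r = 8.
|4·(−4) + 3·(−4) − k| / √25 = 8
|k − (−28)| = 8·5, so k = 12 or k = −68.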